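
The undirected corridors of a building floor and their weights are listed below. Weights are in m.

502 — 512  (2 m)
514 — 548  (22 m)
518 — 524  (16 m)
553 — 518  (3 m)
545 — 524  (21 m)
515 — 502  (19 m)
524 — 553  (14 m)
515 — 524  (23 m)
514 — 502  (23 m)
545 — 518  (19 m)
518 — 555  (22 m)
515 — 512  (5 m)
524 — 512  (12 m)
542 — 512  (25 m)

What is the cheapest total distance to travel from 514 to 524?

Compare a few routes:
514 - 502 - 515 - 512 - 524: 23+19+5+12 = 59
514 - 502 - 512 - 524: 23+2+12 = 37
514 - 502 - 512 - 515 - 524: 23+2+5+23 = 53
The minimum is 37 m via 514 - 502 - 512 - 524.

37 m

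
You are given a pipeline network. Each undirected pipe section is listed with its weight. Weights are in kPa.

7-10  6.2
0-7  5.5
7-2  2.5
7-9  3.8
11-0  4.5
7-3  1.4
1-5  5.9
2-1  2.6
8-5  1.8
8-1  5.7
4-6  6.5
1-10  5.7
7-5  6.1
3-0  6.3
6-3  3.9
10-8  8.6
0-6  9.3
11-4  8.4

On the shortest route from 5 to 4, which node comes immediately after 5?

7

Compare a few routes:
5 - 1 - 2 - 7 - 3 - 6 - 4: 5.9+2.6+2.5+1.4+3.9+6.5 = 22.8
5 - 7 - 3 - 6 - 4: 6.1+1.4+3.9+6.5 = 17.9
Cheapest is 5 - 7 - 3 - 6 - 4 at 17.9 kPa.
So from 5 the first move is to 7.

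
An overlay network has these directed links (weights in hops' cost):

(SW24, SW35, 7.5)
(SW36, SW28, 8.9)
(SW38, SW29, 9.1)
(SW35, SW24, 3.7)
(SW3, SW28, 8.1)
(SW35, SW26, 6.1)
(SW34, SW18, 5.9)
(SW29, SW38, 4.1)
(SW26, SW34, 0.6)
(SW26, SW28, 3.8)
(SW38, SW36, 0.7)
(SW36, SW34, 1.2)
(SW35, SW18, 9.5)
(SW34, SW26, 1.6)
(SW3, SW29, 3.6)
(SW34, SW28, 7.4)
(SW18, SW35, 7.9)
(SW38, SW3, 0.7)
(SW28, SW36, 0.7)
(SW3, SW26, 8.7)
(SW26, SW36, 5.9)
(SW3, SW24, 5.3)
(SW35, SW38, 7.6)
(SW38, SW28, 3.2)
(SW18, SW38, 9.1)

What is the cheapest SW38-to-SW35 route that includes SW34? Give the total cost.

15.7 hops' cost

Best SW38 to SW34: SW38–SW36–SW34 costing 1.9
Best SW34 to SW35: SW34–SW18–SW35 costing 13.8
Total via SW34: 1.9 + 13.8 = 15.7 hops' cost.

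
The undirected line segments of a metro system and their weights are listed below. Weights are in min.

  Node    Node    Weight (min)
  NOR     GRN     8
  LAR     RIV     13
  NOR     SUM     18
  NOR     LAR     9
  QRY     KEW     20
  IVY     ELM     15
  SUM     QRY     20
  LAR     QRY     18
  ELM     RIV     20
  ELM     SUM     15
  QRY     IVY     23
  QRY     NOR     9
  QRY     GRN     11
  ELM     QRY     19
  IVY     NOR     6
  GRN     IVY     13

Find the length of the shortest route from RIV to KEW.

Enumerating some paths:
RIV - ELM - QRY - KEW: 20+19+20 = 59
RIV - LAR - NOR - GRN - QRY - KEW: 13+9+8+11+20 = 61
RIV - LAR - QRY - KEW: 13+18+20 = 51
The minimum is 51 min via RIV - LAR - QRY - KEW.

51 min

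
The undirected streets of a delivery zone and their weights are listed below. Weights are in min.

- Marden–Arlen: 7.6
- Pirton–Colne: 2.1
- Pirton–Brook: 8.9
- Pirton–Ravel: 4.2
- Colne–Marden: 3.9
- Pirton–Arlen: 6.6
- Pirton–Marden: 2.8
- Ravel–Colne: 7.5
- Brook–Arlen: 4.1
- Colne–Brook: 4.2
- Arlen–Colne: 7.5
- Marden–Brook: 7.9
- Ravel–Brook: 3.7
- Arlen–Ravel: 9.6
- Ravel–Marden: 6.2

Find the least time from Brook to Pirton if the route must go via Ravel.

Best Brook to Ravel: Brook–Ravel costing 3.7
Best Ravel to Pirton: Ravel–Pirton costing 4.2
Total via Ravel: 3.7 + 4.2 = 7.9 min.

7.9 min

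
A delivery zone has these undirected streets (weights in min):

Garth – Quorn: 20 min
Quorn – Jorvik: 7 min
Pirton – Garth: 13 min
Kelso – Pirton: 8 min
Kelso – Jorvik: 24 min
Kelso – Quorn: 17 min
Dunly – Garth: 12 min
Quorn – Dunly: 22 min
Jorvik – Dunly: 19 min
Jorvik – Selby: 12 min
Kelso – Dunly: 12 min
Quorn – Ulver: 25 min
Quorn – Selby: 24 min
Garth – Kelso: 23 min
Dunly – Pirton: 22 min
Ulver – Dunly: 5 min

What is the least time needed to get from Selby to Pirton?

44 min

Enumerating some paths:
Selby - Quorn - Kelso - Pirton: 24+17+8 = 49
Selby - Jorvik - Dunly - Kelso - Pirton: 12+19+12+8 = 51
Selby - Jorvik - Kelso - Pirton: 12+24+8 = 44
Selby - Jorvik - Quorn - Garth - Pirton: 12+7+20+13 = 52
The minimum is 44 min via Selby - Jorvik - Kelso - Pirton.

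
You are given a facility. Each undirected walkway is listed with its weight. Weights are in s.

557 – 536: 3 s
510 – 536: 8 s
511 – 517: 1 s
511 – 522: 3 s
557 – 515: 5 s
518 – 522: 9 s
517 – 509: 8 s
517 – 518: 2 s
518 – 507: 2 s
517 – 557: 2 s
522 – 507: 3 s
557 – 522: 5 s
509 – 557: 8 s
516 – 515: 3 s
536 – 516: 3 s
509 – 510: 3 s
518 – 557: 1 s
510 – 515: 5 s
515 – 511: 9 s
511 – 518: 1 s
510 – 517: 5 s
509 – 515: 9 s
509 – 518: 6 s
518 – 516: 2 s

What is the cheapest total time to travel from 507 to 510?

9 s

Settle nodes by increasing distance from 507:
507: 0
518: 2  (via 507)
511: 3  (via 518)
557: 3  (via 518)
522: 3  (via 507)
516: 4  (via 518)
517: 4  (via 518)
536: 6  (via 557)
515: 7  (via 516)
509: 8  (via 518)
510: 9  (via 517)
Shortest route: 507 → 518 → 517 → 510 = 9 s.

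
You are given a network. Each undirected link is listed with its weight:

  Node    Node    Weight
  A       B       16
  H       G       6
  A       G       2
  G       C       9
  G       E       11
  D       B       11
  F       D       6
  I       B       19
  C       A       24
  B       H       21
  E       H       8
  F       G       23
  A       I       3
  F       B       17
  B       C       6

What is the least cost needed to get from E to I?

16

Candidate routes:
E - G - A - I: 11+2+3 = 16
E - H - G - A - I: 8+6+2+3 = 19
Cheapest is E - G - A - I at 16.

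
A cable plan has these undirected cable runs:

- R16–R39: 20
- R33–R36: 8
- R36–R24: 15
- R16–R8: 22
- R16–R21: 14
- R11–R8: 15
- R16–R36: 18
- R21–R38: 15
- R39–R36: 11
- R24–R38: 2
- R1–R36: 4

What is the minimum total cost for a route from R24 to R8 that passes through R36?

55

Best R24 to R36: R24–R36 costing 15
Best R36 to R8: R36–R16–R8 costing 40
Total via R36: 15 + 40 = 55.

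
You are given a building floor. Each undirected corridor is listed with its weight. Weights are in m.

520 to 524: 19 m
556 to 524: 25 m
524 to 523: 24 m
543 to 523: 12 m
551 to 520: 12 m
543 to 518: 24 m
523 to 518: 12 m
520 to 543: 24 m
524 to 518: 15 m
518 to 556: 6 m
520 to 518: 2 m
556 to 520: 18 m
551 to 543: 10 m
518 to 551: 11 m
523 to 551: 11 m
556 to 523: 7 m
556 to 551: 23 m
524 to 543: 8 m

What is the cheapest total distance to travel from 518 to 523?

Compare a few routes:
518–556–523: 6+7 = 13
518–551–523: 11+11 = 22
518–523: 12 = 12
Cheapest is 518–523 at 12 m.

12 m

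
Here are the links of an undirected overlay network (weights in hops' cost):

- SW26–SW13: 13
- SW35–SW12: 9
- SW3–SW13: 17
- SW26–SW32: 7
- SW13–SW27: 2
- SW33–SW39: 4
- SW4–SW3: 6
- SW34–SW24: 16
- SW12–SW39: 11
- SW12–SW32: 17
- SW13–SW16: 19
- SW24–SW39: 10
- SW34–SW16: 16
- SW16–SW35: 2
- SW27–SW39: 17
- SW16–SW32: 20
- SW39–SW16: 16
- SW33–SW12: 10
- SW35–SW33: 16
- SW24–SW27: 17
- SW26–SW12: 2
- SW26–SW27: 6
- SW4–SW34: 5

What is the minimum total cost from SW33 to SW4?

Settle nodes by increasing distance from SW33:
SW33: 0
SW39: 4  (via SW33)
SW12: 10  (via SW33)
SW26: 12  (via SW12)
SW24: 14  (via SW39)
SW35: 16  (via SW33)
SW27: 18  (via SW26)
SW16: 18  (via SW35)
SW32: 19  (via SW26)
SW13: 20  (via SW27)
SW34: 30  (via SW24)
SW4: 35  (via SW34)
Shortest route: SW33 → SW39 → SW24 → SW34 → SW4 = 35 hops' cost.

35 hops' cost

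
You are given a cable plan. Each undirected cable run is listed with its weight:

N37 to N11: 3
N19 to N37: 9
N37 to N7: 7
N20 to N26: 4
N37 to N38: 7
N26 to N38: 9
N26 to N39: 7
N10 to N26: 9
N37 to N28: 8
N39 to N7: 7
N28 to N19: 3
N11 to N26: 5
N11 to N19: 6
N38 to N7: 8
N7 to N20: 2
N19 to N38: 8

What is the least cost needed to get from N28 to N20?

Running Dijkstra from N28:
N28: 0
N19: 3  (via N28)
N37: 8  (via N28)
N11: 9  (via N19)
N38: 11  (via N19)
N26: 14  (via N11)
N7: 15  (via N37)
N20: 17  (via N7)
Shortest route: N28 → N37 → N7 → N20 = 17.

17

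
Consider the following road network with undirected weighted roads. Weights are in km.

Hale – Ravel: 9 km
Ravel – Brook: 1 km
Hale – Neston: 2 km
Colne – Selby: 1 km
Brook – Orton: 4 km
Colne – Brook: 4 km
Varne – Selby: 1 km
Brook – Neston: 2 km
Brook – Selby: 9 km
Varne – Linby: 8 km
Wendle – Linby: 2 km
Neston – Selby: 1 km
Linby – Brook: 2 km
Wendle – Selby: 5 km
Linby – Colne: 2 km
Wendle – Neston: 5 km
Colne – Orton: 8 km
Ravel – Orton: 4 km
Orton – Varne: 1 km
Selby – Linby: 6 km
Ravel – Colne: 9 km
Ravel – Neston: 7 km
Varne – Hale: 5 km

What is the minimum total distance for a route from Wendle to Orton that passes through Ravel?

9 km

Shortest Wendle→Ravel: Wendle → Linby → Brook → Ravel = 5
Shortest Ravel→Orton: Ravel → Orton = 4
Total via Ravel: 5 + 4 = 9 km.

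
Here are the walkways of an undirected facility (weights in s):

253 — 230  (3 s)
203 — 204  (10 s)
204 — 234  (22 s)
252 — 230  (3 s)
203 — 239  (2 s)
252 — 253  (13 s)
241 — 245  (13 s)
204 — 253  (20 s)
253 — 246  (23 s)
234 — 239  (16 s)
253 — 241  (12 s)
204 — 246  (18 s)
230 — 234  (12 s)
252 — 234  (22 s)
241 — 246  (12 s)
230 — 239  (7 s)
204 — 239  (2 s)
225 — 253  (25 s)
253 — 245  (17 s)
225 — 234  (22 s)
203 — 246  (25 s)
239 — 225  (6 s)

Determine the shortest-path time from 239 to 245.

Shortest distances from 239:
239: 0
204: 2  (via 239)
203: 2  (via 239)
225: 6  (via 239)
230: 7  (via 239)
253: 10  (via 230)
252: 10  (via 230)
234: 16  (via 239)
246: 20  (via 204)
241: 22  (via 253)
245: 27  (via 253)
Shortest route: 239–230–253–245 = 27 s.

27 s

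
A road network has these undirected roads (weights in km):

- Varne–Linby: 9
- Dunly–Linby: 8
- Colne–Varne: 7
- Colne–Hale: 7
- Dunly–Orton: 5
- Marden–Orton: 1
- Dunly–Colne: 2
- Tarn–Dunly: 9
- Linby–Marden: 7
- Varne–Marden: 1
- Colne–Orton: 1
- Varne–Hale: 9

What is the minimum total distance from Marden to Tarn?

Shortest distances from Marden:
Marden: 0
Orton: 1  (via Marden)
Varne: 1  (via Marden)
Colne: 2  (via Orton)
Dunly: 4  (via Colne)
Linby: 7  (via Marden)
Hale: 9  (via Colne)
Tarn: 13  (via Dunly)
Shortest route: Marden → Orton → Colne → Dunly → Tarn = 13 km.

13 km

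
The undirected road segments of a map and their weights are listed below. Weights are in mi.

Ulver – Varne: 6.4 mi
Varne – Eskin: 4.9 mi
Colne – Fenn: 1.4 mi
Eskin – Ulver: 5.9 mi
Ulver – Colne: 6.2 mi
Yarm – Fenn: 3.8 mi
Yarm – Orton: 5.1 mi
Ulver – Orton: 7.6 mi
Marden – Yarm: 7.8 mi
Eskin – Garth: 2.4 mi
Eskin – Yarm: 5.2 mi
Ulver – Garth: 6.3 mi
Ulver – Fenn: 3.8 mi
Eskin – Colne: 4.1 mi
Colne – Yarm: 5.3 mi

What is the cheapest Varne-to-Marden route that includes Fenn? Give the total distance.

Best Varne to Fenn: Varne–Ulver–Fenn costing 10.2
Best Fenn to Marden: Fenn–Yarm–Marden costing 11.6
Total via Fenn: 10.2 + 11.6 = 21.8 mi.

21.8 mi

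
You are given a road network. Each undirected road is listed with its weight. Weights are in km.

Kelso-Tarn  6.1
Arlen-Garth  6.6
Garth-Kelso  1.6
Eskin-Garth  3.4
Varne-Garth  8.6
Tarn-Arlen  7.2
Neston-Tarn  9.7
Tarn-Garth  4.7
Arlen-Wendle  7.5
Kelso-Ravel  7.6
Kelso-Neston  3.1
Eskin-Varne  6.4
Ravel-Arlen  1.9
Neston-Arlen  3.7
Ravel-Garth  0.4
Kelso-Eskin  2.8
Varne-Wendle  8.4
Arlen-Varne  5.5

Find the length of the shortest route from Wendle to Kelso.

11.4 km

Shortest distances from Wendle:
Wendle: 0
Arlen: 7.5  (via Wendle)
Varne: 8.4  (via Wendle)
Ravel: 9.4  (via Arlen)
Garth: 9.8  (via Ravel)
Neston: 11.2  (via Arlen)
Kelso: 11.4  (via Garth)
Shortest route: Wendle–Arlen–Ravel–Garth–Kelso = 11.4 km.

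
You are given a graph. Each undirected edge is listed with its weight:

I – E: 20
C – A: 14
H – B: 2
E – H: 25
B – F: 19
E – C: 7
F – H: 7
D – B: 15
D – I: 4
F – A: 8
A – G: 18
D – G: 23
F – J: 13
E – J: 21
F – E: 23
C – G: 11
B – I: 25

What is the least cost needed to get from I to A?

Candidate routes:
I–D–B–H–F–A: 4+15+2+7+8 = 36
I–E–C–A: 20+7+14 = 41
I–B–H–F–A: 25+2+7+8 = 42
Cheapest is I–D–B–H–F–A at 36.

36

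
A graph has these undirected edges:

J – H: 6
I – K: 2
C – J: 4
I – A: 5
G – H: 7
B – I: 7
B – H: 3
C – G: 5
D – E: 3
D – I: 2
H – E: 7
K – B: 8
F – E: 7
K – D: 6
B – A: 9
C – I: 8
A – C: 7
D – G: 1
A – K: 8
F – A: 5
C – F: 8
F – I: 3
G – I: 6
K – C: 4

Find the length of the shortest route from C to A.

7

Enumerating some paths:
C → G → D → I → A: 5+1+2+5 = 13
C → K → A: 4+8 = 12
C → K → I → A: 4+2+5 = 11
C → A: 7 = 7
Cheapest is C → A at 7.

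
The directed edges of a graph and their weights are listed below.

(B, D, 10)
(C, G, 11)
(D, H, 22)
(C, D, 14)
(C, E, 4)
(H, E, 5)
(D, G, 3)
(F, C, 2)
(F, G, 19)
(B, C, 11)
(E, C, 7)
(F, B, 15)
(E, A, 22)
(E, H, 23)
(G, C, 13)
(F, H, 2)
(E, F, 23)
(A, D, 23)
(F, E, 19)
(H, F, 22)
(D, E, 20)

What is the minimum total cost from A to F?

Candidate routes:
A - D - E - F: 23+20+23 = 66
A - D - H - F: 23+22+22 = 67
Cheapest is A - D - E - F at 66.

66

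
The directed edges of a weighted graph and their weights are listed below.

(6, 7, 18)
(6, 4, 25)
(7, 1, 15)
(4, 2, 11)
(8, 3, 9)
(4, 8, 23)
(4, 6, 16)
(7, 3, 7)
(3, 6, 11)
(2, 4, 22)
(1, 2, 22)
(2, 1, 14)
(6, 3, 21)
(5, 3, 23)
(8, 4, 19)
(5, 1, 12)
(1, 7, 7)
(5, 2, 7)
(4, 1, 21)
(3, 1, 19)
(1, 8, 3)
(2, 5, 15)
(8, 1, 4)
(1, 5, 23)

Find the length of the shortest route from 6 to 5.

51

Candidate routes:
6 → 7 → 1 → 5: 18+15+23 = 56
6 → 4 → 2 → 5: 25+11+15 = 51
Cheapest is 6 → 4 → 2 → 5 at 51.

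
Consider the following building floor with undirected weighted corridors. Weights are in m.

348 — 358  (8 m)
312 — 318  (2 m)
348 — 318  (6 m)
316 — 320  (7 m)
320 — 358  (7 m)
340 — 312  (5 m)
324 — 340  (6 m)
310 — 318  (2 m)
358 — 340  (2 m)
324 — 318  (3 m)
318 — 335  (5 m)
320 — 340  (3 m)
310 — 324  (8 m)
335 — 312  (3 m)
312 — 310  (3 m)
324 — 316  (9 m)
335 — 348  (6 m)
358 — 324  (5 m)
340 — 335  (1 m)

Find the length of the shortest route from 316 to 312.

Settle nodes by increasing distance from 316:
316: 0
320: 7  (via 316)
324: 9  (via 316)
340: 10  (via 320)
335: 11  (via 340)
318: 12  (via 324)
358: 12  (via 340)
312: 14  (via 335)
Shortest route: 316 → 320 → 340 → 335 → 312 = 14 m.

14 m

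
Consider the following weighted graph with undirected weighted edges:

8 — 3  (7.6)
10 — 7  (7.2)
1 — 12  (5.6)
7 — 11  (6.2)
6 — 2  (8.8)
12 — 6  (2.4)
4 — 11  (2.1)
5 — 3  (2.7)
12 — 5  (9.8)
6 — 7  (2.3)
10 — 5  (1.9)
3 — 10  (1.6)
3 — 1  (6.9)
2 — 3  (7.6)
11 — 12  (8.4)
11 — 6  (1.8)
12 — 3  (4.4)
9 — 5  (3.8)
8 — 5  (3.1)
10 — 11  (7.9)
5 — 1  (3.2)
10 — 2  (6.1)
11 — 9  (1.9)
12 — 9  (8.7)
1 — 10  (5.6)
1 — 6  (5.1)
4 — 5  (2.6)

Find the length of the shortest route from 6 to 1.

5.1

Settle nodes by increasing distance from 6:
6: 0
11: 1.8  (via 6)
7: 2.3  (via 6)
12: 2.4  (via 6)
9: 3.7  (via 11)
4: 3.9  (via 11)
1: 5.1  (via 6)
Shortest route: 6 → 1 = 5.1.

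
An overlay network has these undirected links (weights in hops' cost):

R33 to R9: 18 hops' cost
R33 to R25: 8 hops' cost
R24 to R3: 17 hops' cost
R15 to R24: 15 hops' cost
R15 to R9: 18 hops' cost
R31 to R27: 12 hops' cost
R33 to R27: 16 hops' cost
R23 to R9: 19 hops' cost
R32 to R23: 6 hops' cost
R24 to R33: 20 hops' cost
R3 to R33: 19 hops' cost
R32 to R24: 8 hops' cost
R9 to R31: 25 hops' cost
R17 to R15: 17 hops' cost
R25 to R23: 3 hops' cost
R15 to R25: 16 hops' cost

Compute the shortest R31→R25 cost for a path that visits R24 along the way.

65 hops' cost

Best R31 to R24: R31–R27–R33–R24 costing 48
Shortest R24→R25: R24–R32–R23–R25 = 17
Total via R24: 48 + 17 = 65 hops' cost.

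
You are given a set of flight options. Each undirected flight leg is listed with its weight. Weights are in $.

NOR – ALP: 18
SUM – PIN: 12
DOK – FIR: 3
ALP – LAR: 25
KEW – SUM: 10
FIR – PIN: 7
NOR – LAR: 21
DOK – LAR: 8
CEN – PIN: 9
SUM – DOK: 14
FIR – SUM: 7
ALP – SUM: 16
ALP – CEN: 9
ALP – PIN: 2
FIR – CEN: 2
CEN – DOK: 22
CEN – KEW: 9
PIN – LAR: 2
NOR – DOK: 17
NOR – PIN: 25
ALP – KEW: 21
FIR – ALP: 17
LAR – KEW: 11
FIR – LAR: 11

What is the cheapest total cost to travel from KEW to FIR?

$11

Settle nodes by increasing distance from KEW:
KEW: 0
CEN: 9  (via KEW)
SUM: 10  (via KEW)
FIR: 11  (via CEN)
Shortest route: KEW–CEN–FIR = $11.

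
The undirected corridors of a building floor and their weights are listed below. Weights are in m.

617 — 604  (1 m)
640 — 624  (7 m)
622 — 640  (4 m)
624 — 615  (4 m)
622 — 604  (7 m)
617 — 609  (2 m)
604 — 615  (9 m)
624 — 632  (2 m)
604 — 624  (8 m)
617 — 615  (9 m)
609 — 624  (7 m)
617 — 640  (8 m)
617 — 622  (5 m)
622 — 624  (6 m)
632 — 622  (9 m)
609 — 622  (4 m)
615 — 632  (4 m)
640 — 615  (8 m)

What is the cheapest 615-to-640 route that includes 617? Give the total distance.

Best 615 to 617: 615–617 costing 9
Best 617 to 640: 617–640 costing 8
Total via 617: 9 + 8 = 17 m.

17 m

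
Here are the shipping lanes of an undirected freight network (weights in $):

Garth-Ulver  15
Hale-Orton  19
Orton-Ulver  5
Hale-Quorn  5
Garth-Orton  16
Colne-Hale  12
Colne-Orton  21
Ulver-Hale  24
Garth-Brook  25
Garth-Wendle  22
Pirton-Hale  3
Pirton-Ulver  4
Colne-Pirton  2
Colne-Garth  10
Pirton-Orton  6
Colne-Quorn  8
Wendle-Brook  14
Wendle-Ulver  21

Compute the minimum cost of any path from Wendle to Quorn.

Compare a few routes:
Wendle → Ulver → Pirton → Colne → Quorn: 21+4+2+8 = 35
Wendle → Ulver → Pirton → Hale → Quorn: 21+4+3+5 = 33
Wendle → Garth → Colne → Quorn: 22+10+8 = 40
Cheapest is Wendle → Ulver → Pirton → Hale → Quorn at $33.

$33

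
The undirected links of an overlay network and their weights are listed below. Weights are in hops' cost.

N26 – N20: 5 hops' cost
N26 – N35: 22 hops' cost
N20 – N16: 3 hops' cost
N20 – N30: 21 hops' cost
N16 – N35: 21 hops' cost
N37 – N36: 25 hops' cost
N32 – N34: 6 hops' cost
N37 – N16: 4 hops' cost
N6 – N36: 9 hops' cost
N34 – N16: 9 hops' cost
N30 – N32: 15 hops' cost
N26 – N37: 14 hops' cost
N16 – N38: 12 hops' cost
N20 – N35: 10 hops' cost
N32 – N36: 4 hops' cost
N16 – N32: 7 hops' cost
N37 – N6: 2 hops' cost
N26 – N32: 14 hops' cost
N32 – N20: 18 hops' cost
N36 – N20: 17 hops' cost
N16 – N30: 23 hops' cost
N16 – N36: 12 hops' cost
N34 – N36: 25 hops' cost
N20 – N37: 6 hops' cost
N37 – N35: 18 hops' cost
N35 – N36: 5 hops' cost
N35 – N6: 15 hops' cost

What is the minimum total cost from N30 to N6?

Enumerating some paths:
N30–N16–N37–N6: 23+4+2 = 29
N30–N20–N37–N6: 21+6+2 = 29
N30–N20–N16–N37–N6: 21+3+4+2 = 30
N30–N32–N36–N6: 15+4+9 = 28
Cheapest is N30–N32–N36–N6 at 28 hops' cost.

28 hops' cost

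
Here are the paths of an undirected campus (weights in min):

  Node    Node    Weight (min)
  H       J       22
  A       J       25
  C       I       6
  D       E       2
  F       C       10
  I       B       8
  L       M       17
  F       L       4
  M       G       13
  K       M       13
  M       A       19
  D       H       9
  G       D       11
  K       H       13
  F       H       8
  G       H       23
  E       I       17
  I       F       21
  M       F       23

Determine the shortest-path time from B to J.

54 min

Compare a few routes:
B → I → C → F → H → J: 8+6+10+8+22 = 54
B → I → E → D → H → J: 8+17+2+9+22 = 58
B → I → F → H → J: 8+21+8+22 = 59
The minimum is 54 min via B → I → C → F → H → J.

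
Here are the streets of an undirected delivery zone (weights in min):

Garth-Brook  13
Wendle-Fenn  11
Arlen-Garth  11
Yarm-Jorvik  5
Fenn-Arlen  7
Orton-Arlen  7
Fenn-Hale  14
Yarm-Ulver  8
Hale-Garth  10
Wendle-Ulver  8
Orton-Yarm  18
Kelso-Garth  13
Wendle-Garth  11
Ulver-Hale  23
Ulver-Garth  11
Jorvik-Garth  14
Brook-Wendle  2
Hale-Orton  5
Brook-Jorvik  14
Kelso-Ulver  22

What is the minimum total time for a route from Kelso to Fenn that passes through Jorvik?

Best Kelso to Jorvik: Kelso–Garth–Jorvik costing 27
Best Jorvik to Fenn: Jorvik–Brook–Wendle–Fenn costing 27
Total via Jorvik: 27 + 27 = 54 min.

54 min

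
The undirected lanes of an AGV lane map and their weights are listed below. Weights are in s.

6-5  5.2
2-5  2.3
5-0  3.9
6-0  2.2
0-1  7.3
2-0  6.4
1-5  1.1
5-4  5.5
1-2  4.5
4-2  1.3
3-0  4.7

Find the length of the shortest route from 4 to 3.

12.2 s

Candidate routes:
4 → 5 → 0 → 3: 5.5+3.9+4.7 = 14.1
4 → 2 → 0 → 3: 1.3+6.4+4.7 = 12.4
4 → 2 → 5 → 0 → 3: 1.3+2.3+3.9+4.7 = 12.2
The minimum is 12.2 s via 4 → 2 → 5 → 0 → 3.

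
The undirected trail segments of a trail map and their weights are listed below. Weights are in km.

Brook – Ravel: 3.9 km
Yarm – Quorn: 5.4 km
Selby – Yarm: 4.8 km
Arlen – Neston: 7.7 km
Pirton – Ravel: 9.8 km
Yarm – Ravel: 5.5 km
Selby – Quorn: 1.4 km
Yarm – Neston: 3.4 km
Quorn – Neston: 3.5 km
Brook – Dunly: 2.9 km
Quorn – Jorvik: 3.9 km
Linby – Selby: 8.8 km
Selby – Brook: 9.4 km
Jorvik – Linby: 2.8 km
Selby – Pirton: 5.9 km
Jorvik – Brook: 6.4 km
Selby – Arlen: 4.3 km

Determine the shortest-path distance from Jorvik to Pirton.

Running Dijkstra from Jorvik:
Jorvik: 0
Linby: 2.8  (via Jorvik)
Quorn: 3.9  (via Jorvik)
Selby: 5.3  (via Quorn)
Brook: 6.4  (via Jorvik)
Neston: 7.4  (via Quorn)
Dunly: 9.3  (via Brook)
Yarm: 9.3  (via Quorn)
Arlen: 9.6  (via Selby)
Ravel: 10.3  (via Brook)
Pirton: 11.2  (via Selby)
Shortest route: Jorvik–Quorn–Selby–Pirton = 11.2 km.

11.2 km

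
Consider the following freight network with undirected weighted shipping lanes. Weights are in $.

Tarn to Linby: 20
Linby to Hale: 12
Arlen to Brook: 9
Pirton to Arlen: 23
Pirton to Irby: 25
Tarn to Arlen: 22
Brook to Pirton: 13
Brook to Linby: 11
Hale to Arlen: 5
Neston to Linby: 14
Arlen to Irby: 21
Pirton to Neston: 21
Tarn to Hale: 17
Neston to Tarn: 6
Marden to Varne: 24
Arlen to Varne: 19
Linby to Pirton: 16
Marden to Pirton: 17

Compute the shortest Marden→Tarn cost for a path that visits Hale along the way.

Best Marden to Hale: Marden–Pirton–Brook–Arlen–Hale costing 44
Shortest Hale→Tarn: Hale–Tarn = 17
Total via Hale: 44 + 17 = $61.

$61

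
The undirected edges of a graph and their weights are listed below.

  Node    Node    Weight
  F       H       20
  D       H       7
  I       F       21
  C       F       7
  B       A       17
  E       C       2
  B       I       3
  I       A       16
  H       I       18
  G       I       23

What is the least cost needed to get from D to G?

Running Dijkstra from D:
D: 0
H: 7  (via D)
I: 25  (via H)
F: 27  (via H)
B: 28  (via I)
C: 34  (via F)
E: 36  (via C)
A: 41  (via I)
G: 48  (via I)
Shortest route: D–H–I–G = 48.

48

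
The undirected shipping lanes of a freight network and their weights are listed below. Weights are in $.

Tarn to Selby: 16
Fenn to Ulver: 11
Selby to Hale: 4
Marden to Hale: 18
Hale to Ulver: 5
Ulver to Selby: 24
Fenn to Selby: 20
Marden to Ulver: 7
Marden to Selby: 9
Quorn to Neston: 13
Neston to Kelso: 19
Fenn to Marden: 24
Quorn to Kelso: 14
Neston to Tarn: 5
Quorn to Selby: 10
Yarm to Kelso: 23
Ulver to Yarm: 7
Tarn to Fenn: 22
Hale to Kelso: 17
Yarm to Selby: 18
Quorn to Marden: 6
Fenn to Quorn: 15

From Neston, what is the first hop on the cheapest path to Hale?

Tarn

Candidate routes:
Neston → Quorn → Marden → Ulver → Hale: 13+6+7+5 = 31
Neston → Quorn → Selby → Hale: 13+10+4 = 27
Neston → Quorn → Marden → Selby → Hale: 13+6+9+4 = 32
Neston → Tarn → Selby → Hale: 5+16+4 = 25
Cheapest is Neston → Tarn → Selby → Hale at $25.
So from Neston the first move is to Tarn.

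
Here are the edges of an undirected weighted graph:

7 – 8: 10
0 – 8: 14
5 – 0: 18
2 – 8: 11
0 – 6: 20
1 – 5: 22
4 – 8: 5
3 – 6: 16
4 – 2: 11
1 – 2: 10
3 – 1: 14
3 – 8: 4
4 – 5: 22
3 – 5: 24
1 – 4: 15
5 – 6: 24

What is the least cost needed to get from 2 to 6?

Shortest distances from 2:
2: 0
1: 10  (via 2)
4: 11  (via 2)
8: 11  (via 2)
3: 15  (via 8)
7: 21  (via 8)
0: 25  (via 8)
6: 31  (via 3)
Shortest route: 2 → 8 → 3 → 6 = 31.

31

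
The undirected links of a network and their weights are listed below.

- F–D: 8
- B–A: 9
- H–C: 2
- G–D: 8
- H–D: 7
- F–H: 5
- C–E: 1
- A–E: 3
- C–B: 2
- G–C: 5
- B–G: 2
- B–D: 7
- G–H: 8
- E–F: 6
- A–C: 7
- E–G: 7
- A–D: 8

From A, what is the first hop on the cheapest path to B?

E

Enumerating some paths:
A → B: 9 = 9
A → E → C → B: 3+1+2 = 6
A → C → B: 7+2 = 9
The minimum is 6 via A → E → C → B.
So from A the first move is to E.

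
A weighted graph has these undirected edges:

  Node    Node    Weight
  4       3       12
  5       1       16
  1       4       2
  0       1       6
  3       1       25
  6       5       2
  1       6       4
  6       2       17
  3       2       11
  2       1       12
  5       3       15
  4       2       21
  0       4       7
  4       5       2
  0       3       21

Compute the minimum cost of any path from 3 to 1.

14

Compare a few routes:
3 - 4 - 5 - 6 - 1: 12+2+2+4 = 20
3 - 4 - 1: 12+2 = 14
3 - 5 - 6 - 1: 15+2+4 = 21
3 - 5 - 4 - 1: 15+2+2 = 19
Cheapest is 3 - 4 - 1 at 14.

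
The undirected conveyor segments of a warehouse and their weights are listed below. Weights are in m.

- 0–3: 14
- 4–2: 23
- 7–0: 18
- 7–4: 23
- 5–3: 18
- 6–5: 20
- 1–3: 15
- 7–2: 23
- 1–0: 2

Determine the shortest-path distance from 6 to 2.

93 m

Shortest distances from 6:
6: 0
5: 20  (via 6)
3: 38  (via 5)
0: 52  (via 3)
1: 53  (via 3)
7: 70  (via 0)
2: 93  (via 7)
Shortest route: 6–5–3–0–7–2 = 93 m.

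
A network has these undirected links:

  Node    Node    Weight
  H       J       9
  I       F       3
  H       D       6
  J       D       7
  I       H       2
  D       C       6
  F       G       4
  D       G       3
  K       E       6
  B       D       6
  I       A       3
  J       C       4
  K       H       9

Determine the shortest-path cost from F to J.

14

Enumerating some paths:
F - I - H - D - J: 3+2+6+7 = 18
F - I - H - J: 3+2+9 = 14
F - G - D - C - J: 4+3+6+4 = 17
The minimum is 14 via F - I - H - J.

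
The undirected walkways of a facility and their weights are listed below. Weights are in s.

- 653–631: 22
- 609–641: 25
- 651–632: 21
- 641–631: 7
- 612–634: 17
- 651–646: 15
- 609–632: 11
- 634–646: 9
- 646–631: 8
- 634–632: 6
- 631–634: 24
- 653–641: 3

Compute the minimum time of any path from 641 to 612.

41 s

Candidate routes:
641 → 631 → 646 → 634 → 612: 7+8+9+17 = 41
641 → 631 → 634 → 612: 7+24+17 = 48
Cheapest is 641 → 631 → 646 → 634 → 612 at 41 s.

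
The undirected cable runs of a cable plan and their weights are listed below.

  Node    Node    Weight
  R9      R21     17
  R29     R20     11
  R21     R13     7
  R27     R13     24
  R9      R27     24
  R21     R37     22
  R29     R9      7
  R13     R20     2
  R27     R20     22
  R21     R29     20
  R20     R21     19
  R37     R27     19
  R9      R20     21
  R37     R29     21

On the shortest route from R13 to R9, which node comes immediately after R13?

R20

Candidate routes:
R13 → R21 → R9: 7+17 = 24
R13 → R20 → R9: 2+21 = 23
R13 → R20 → R29 → R9: 2+11+7 = 20
Cheapest is R13 → R20 → R29 → R9 at 20.
So from R13 the first move is to R20.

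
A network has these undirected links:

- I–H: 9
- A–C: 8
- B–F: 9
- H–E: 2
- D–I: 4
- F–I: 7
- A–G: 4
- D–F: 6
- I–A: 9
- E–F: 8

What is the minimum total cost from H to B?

19

Compare a few routes:
H - E - F - B: 2+8+9 = 19
H - I - D - F - B: 9+4+6+9 = 28
H - I - F - B: 9+7+9 = 25
The minimum is 19 via H - E - F - B.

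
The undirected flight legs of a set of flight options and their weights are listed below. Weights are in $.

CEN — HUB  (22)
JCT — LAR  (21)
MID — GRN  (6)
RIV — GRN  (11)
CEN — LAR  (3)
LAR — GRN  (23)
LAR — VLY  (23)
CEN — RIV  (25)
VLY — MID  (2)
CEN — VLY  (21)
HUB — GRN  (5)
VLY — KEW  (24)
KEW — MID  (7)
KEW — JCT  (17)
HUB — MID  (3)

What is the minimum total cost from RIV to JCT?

$41

Running Dijkstra from RIV:
RIV: 0
GRN: 11  (via RIV)
HUB: 16  (via GRN)
MID: 17  (via GRN)
VLY: 19  (via MID)
KEW: 24  (via MID)
CEN: 25  (via RIV)
LAR: 28  (via CEN)
JCT: 41  (via KEW)
Shortest route: RIV → GRN → MID → KEW → JCT = $41.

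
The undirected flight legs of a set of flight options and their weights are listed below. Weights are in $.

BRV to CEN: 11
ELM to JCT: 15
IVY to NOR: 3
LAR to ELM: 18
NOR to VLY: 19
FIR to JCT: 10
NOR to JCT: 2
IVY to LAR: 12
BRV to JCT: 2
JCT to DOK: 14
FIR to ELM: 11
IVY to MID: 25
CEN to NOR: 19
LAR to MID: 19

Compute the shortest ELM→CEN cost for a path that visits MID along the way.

Best ELM to MID: ELM → LAR → MID costing 37
Best MID to CEN: MID → IVY → NOR → JCT → BRV → CEN costing 43
Total via MID: 37 + 43 = $80.

$80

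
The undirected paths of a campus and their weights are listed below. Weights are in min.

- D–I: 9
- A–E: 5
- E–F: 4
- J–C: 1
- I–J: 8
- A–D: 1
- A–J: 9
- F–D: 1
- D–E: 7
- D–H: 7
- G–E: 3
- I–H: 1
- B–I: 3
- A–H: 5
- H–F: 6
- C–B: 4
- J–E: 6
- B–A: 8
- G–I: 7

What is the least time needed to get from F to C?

Candidate routes:
F–E–J–C: 4+6+1 = 11
F–H–I–B–C: 6+1+3+4 = 14
F–D–A–J–C: 1+1+9+1 = 12
The minimum is 11 min via F–E–J–C.

11 min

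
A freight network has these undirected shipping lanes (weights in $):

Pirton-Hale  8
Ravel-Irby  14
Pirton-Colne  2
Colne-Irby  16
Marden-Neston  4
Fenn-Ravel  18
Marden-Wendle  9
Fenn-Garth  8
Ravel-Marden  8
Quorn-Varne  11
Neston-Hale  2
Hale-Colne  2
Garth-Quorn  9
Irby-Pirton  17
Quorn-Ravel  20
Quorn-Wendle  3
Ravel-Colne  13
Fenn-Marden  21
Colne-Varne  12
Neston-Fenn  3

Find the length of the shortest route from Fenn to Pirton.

Enumerating some paths:
Fenn → Neston → Hale → Colne → Pirton: 3+2+2+2 = 9
Fenn → Neston → Hale → Pirton: 3+2+8 = 13
Cheapest is Fenn → Neston → Hale → Colne → Pirton at $9.

$9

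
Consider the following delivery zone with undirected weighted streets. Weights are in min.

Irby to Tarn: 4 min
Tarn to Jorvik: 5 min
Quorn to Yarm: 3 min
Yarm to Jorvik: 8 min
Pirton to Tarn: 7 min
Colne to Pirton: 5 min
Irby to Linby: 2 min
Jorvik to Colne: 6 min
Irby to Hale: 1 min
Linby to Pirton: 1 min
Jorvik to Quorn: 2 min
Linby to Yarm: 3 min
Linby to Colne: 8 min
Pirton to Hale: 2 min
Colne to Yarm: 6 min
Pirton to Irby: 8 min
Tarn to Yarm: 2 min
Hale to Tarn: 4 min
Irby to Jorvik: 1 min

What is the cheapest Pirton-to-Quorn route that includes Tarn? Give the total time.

Shortest Pirton→Tarn: Pirton → Hale → Tarn = 6
Best Tarn to Quorn: Tarn → Yarm → Quorn costing 5
Total via Tarn: 6 + 5 = 11 min.

11 min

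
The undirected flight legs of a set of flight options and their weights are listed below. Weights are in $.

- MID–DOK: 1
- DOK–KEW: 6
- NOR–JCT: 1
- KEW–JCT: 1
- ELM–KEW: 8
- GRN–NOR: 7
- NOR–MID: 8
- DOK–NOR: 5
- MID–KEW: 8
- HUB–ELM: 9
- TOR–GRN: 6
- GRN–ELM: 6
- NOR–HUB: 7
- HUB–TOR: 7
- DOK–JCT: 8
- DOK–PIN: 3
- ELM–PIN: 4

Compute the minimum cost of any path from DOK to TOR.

Running Dijkstra from DOK:
DOK: 0
MID: 1  (via DOK)
PIN: 3  (via DOK)
NOR: 5  (via DOK)
JCT: 6  (via NOR)
KEW: 6  (via DOK)
ELM: 7  (via PIN)
HUB: 12  (via NOR)
GRN: 12  (via NOR)
TOR: 18  (via GRN)
Shortest route: DOK–NOR–GRN–TOR = $18.

$18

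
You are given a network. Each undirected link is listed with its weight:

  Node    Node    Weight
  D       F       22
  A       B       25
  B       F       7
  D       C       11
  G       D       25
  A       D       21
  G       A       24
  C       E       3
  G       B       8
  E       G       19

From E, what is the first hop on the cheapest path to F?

Candidate routes:
E–G–D–F: 19+25+22 = 66
E–G–B–F: 19+8+7 = 34
E–C–D–G–B–F: 3+11+25+8+7 = 54
E–C–D–F: 3+11+22 = 36
The minimum is 34 via E–G–B–F.
So from E the first move is to G.

G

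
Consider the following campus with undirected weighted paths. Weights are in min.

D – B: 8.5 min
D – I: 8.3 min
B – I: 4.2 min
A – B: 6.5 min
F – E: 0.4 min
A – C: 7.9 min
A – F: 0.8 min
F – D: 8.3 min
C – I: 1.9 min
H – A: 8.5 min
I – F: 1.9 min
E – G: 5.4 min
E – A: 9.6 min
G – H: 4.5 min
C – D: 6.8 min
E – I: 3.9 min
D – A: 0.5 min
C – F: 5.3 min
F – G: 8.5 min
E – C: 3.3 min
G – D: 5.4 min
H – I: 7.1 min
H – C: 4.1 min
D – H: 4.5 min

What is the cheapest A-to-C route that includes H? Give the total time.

9.1 min

Shortest A→H: A → D → H = 5
Shortest H→C: H → C = 4.1
Total via H: 5 + 4.1 = 9.1 min.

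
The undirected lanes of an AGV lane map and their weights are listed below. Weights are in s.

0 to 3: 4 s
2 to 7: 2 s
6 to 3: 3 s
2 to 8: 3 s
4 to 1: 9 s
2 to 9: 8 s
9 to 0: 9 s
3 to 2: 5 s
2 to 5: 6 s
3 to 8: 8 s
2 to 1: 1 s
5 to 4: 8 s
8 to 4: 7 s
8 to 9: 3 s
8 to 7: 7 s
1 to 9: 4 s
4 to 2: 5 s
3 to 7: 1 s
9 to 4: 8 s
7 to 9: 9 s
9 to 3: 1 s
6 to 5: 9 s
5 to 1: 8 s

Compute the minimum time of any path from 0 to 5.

13 s

Running Dijkstra from 0:
0: 0
3: 4  (via 0)
7: 5  (via 3)
9: 5  (via 3)
2: 7  (via 7)
6: 7  (via 3)
1: 8  (via 2)
8: 8  (via 9)
4: 12  (via 2)
5: 13  (via 2)
Shortest route: 0 → 3 → 7 → 2 → 5 = 13 s.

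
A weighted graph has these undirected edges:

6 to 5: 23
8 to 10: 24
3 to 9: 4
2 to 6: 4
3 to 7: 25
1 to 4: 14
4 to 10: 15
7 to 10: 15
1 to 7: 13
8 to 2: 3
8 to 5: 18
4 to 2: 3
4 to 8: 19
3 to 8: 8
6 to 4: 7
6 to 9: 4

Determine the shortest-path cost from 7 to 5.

Shortest distances from 7:
7: 0
1: 13  (via 7)
10: 15  (via 7)
3: 25  (via 7)
4: 27  (via 1)
9: 29  (via 3)
2: 30  (via 4)
6: 33  (via 9)
8: 33  (via 3)
5: 51  (via 8)
Shortest route: 7 → 3 → 8 → 5 = 51.

51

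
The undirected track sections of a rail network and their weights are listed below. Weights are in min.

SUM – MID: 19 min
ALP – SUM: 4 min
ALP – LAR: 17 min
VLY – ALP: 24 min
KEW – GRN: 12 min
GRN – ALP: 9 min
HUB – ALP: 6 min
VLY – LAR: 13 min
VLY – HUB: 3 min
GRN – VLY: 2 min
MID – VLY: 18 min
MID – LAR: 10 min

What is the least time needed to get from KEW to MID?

Compare a few routes:
KEW → GRN → VLY → MID: 12+2+18 = 32
KEW → GRN → VLY → LAR → MID: 12+2+13+10 = 37
KEW → GRN → ALP → SUM → MID: 12+9+4+19 = 44
The minimum is 32 min via KEW → GRN → VLY → MID.

32 min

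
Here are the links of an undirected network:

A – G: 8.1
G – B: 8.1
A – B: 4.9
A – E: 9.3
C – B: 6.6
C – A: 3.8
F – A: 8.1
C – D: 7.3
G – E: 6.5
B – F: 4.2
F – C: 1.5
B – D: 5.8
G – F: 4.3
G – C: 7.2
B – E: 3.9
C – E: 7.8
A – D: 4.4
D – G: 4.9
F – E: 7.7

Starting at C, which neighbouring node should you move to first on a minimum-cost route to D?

Candidate routes:
C–F–G–D: 1.5+4.3+4.9 = 10.7
C–A–D: 3.8+4.4 = 8.2
C–F–B–D: 1.5+4.2+5.8 = 11.5
C–D: 7.3 = 7.3
The minimum is 7.3 via C–D.
So from C the first move is to D.

D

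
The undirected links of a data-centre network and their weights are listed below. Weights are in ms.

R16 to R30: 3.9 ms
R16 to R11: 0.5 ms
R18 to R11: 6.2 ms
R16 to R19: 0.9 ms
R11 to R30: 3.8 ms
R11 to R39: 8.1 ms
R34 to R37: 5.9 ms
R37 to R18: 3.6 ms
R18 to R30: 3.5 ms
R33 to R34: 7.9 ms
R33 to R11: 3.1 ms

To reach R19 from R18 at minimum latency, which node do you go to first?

Enumerating some paths:
R18–R30–R16–R19: 3.5+3.9+0.9 = 8.3
R18–R11–R16–R19: 6.2+0.5+0.9 = 7.6
Cheapest is R18–R11–R16–R19 at 7.6 ms.
So from R18 the first move is to R11.

R11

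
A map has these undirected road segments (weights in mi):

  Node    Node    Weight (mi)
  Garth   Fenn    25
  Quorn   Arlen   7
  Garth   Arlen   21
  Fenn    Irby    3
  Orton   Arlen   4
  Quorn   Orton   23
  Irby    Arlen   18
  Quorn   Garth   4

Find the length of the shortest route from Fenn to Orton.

Enumerating some paths:
Fenn–Garth–Arlen–Orton: 25+21+4 = 50
Fenn–Garth–Quorn–Arlen–Orton: 25+4+7+4 = 40
Fenn–Irby–Arlen–Orton: 3+18+4 = 25
The minimum is 25 mi via Fenn–Irby–Arlen–Orton.

25 mi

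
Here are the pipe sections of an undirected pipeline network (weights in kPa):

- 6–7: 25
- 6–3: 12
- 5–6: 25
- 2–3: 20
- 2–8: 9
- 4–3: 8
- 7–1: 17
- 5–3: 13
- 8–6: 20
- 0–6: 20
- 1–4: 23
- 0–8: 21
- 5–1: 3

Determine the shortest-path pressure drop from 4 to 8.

37 kPa

Shortest distances from 4:
4: 0
3: 8  (via 4)
6: 20  (via 3)
5: 21  (via 3)
1: 23  (via 4)
2: 28  (via 3)
8: 37  (via 2)
Shortest route: 4 → 3 → 2 → 8 = 37 kPa.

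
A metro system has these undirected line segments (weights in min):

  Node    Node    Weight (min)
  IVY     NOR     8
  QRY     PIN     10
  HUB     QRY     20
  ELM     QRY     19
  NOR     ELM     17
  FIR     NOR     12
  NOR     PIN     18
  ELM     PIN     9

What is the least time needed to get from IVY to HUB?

56 min

Candidate routes:
IVY → NOR → PIN → QRY → HUB: 8+18+10+20 = 56
IVY → NOR → ELM → PIN → QRY → HUB: 8+17+9+10+20 = 64
IVY → NOR → ELM → QRY → HUB: 8+17+19+20 = 64
Cheapest is IVY → NOR → PIN → QRY → HUB at 56 min.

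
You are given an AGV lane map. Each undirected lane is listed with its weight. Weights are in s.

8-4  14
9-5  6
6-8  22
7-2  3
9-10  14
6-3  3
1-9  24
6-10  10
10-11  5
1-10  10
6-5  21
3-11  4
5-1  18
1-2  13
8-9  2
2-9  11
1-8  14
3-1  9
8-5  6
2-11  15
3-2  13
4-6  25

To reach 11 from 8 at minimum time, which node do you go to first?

9

Candidate routes:
8 - 1 - 3 - 11: 14+9+4 = 27
8 - 9 - 10 - 11: 2+14+5 = 21
Cheapest is 8 - 9 - 10 - 11 at 21 s.
So from 8 the first move is to 9.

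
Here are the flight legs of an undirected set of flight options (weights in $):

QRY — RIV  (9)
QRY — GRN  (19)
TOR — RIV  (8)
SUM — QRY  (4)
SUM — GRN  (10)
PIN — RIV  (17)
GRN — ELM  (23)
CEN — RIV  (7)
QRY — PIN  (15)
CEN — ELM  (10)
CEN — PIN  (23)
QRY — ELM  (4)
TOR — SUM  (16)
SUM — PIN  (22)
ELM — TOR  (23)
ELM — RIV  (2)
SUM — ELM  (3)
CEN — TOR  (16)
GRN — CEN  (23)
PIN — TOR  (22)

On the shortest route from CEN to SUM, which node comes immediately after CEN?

RIV

Enumerating some paths:
CEN–ELM–SUM: 10+3 = 13
CEN–RIV–ELM–SUM: 7+2+3 = 12
The minimum is $12 via CEN–RIV–ELM–SUM.
So from CEN the first move is to RIV.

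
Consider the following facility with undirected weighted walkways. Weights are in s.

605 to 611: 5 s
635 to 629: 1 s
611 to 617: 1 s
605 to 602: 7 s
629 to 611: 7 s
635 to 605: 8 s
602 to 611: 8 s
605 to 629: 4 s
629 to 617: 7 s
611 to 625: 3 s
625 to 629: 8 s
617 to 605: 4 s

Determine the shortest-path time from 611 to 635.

8 s

Shortest distances from 611:
611: 0
617: 1  (via 611)
625: 3  (via 611)
605: 5  (via 611)
629: 7  (via 611)
635: 8  (via 629)
Shortest route: 611–629–635 = 8 s.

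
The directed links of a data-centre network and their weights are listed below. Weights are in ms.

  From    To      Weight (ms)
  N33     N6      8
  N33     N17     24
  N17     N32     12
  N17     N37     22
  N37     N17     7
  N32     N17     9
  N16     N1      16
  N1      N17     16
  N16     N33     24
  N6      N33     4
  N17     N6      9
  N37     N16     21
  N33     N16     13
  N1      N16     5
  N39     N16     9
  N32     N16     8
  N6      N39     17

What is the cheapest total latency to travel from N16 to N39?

Compare a few routes:
N16 - N33 - N6 - N39: 24+8+17 = 49
N16 - N1 - N17 - N6 - N39: 16+16+9+17 = 58
Cheapest is N16 - N33 - N6 - N39 at 49 ms.

49 ms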